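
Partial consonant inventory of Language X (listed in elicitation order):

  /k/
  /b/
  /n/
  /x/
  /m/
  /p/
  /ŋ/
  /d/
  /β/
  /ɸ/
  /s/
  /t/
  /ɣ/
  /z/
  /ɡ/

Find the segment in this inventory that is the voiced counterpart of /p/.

/p/ is a voiceless bilabial stop.
The voiced counterpart is a voiced bilabial stop — in this inventory, /b/.

/b/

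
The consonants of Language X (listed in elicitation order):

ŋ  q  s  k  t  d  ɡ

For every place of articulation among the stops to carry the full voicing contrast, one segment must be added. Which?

/ɢ/

alveolar: voiceless /t/, voiced /d/.
velar: voiceless /k/, voiced /ɡ/.
uvular: voiceless /q/, voiced —.
The uvular row has no voiced member, so the gap is the voiced uvular stop /ɢ/.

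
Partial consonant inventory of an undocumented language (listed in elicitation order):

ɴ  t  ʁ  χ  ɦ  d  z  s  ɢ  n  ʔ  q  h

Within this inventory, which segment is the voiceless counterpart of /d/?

/t/

/d/ is a voiced alveolar stop.
The voiceless counterpart is a voiceless alveolar stop — in this inventory, /t/.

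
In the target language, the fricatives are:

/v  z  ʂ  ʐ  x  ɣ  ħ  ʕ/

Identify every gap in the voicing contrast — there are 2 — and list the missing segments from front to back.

/f/, /s/

place of articulation  voiceless  voiced  
labiodental       —         v       
alveolar          —         z       
retroflex         ʂ         ʐ       
velar             x         ɣ       
pharyngeal        ħ         ʕ       
Gaps, from front to back: labiodental lacks voiceless (/f/); alveolar lacks voiceless (/s/).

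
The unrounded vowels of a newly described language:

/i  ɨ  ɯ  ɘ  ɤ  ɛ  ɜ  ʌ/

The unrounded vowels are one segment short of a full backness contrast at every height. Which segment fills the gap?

/e/

Front: /i/ (high), /ɛ/ (low-mid).
Central: /ɨ/ (high), /ɘ/ (high-mid), /ɜ/ (low-mid).
Back: /ɯ/ (high), /ɤ/ (high-mid), /ʌ/ (low-mid).
The high-mid row has no front member, so the gap is the high-mid front unrounded vowel /e/.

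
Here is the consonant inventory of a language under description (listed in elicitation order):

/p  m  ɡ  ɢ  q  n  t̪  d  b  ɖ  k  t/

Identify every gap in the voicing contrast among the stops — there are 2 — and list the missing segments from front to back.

place of articulation  voiceless  voiced  
bilabial          p         b       
dental            t̪        —       
alveolar          t         d       
retroflex         —         ɖ       
velar             k         ɡ       
uvular            q         ɢ       
Gaps, from front to back: dental lacks voiced (/d̪/); retroflex lacks voiceless (/ʈ/).

/d̪/, /ʈ/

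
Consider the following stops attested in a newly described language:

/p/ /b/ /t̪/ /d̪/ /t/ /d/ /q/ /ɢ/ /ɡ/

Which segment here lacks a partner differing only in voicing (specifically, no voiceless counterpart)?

/ɡ/

Bilabial: /p/ ~ /b/
Dental: /t̪/ ~ /d̪/
Alveolar: /t/ ~ /d/
Uvular: /q/ ~ /ɢ/
Velar: only /ɡ/ (voiced); no voiceless partner.
So /ɡ/ is the unpaired segment.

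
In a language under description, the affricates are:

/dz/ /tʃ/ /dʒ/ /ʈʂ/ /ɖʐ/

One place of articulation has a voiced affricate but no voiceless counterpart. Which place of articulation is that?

alveolar

alveolar: voiceless —, voiced /dz/.
postalveolar: voiceless /tʃ/, voiced /dʒ/.
retroflex: voiceless /ʈʂ/, voiced /ɖʐ/.
Every place of articulation has a voiceless member except alveolar, where /ts/ would be expected.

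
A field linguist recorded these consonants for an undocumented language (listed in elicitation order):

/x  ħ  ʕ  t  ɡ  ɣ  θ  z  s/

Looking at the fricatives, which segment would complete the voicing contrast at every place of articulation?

/ð/

dental: voiceless /θ/, voiced —.
alveolar: voiceless /s/, voiced /z/.
velar: voiceless /x/, voiced /ɣ/.
pharyngeal: voiceless /ħ/, voiced /ʕ/.
The dental row has no voiced member, so the gap is the voiced dental fricative /ð/.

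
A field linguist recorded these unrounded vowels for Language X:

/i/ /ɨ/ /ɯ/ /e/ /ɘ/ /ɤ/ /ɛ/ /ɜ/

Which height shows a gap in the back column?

low-mid

Front: /i/ (high), /e/ (high-mid), /ɛ/ (low-mid).
Central: /ɨ/ (high), /ɘ/ (high-mid), /ɜ/ (low-mid).
Back: /ɯ/ (high), /ɤ/ (high-mid).
Every height has a back member except low-mid, where /ʌ/ would be expected.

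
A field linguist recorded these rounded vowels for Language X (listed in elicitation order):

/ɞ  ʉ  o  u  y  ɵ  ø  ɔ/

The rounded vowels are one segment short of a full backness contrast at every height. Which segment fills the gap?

/œ/

Front: /y/ (high), /ø/ (high-mid).
Central: /ʉ/ (high), /ɵ/ (high-mid), /ɞ/ (low-mid).
Back: /u/ (high), /o/ (high-mid), /ɔ/ (low-mid).
The low-mid row has no front member, so the gap is the low-mid front rounded vowel /œ/.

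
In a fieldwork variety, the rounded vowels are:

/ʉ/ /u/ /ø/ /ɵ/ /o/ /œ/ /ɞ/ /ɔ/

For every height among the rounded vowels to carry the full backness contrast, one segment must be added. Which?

/y/

high: front —, central /ʉ/, back /u/.
high-mid: front /ø/, central /ɵ/, back /o/.
low-mid: front /œ/, central /ɞ/, back /ɔ/.
The high row has no front member, so the gap is the high front rounded vowel /y/.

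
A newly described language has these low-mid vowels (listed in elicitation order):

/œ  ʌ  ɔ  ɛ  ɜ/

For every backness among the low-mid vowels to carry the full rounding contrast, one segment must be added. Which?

/ɞ/

front: unrounded /ɛ/, rounded /œ/.
central: unrounded /ɜ/, rounded —.
back: unrounded /ʌ/, rounded /ɔ/.
The central row has no rounded member, so the gap is the central rounded vowel /ɞ/.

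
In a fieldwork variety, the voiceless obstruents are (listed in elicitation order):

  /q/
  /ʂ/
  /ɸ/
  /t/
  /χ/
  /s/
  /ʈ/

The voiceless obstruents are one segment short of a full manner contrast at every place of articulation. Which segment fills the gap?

Stop: /t/ (alveolar), /ʈ/ (retroflex), /q/ (uvular).
Fricative: /ɸ/ (bilabial), /s/ (alveolar), /ʂ/ (retroflex), /χ/ (uvular).
The bilabial row has no stop member, so the gap is the bilabial stop /p/.

/p/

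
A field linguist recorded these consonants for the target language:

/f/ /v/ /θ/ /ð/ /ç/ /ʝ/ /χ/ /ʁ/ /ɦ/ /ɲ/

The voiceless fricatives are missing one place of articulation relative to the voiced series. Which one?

place of articulation  voiceless  voiced  
labiodental       f         v       
dental            θ         ð       
palatal           ç         ʝ       
uvular            χ         ʁ       
glottal           —         ɦ       
Every place of articulation has a voiceless member except glottal, where /h/ would be expected.

glottal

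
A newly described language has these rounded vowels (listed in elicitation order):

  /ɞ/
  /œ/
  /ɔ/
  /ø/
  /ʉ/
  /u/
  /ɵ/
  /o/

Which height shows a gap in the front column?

high

Front: /ø/ (high-mid), /œ/ (low-mid).
Central: /ʉ/ (high), /ɵ/ (high-mid), /ɞ/ (low-mid).
Back: /u/ (high), /o/ (high-mid), /ɔ/ (low-mid).
Every height has a front member except high, where /y/ would be expected.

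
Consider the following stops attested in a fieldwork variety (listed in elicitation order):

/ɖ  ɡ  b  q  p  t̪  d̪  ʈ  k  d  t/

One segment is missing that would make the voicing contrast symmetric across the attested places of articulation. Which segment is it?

place of articulation  voiceless  voiced  
bilabial          p         b       
dental            t̪        d̪      
alveolar          t         d       
retroflex         ʈ         ɖ       
velar             k         ɡ       
uvular            q         —       
The uvular row has no voiced member, so the gap is the voiced uvular stop /ɢ/.

/ɢ/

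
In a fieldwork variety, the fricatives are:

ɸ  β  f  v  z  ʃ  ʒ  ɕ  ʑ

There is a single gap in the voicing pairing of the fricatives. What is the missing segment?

/s/

bilabial: voiceless /ɸ/, voiced /β/.
labiodental: voiceless /f/, voiced /v/.
alveolar: voiceless —, voiced /z/.
postalveolar: voiceless /ʃ/, voiced /ʒ/.
alveolo-palatal: voiceless /ɕ/, voiced /ʑ/.
The alveolar row has no voiceless member, so the gap is the voiceless alveolar fricative /s/.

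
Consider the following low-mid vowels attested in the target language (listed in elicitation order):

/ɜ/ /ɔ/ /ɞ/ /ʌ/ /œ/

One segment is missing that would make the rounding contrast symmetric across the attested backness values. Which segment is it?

backness          unrounded  rounded 
front             —         œ       
central           ɜ         ɞ       
back              ʌ         ɔ       
The front row has no unrounded member, so the gap is the front unrounded vowel /ɛ/.

/ɛ/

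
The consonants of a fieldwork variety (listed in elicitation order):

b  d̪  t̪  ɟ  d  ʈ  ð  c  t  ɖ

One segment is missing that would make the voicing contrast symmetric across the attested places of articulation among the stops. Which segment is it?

place of articulation  voiceless  voiced  
bilabial          —         b       
dental            t̪        d̪      
alveolar          t         d       
retroflex         ʈ         ɖ       
palatal           c         ɟ       
The bilabial row has no voiceless member, so the gap is the voiceless bilabial stop /p/.

/p/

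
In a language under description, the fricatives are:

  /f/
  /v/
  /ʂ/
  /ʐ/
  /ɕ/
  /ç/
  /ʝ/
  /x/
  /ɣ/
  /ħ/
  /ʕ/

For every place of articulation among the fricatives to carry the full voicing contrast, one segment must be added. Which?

/ʑ/

labiodental: voiceless /f/, voiced /v/.
retroflex: voiceless /ʂ/, voiced /ʐ/.
alveolo-palatal: voiceless /ɕ/, voiced —.
palatal: voiceless /ç/, voiced /ʝ/.
velar: voiceless /x/, voiced /ɣ/.
pharyngeal: voiceless /ħ/, voiced /ʕ/.
The alveolo-palatal row has no voiced member, so the gap is the voiced alveolo-palatal fricative /ʑ/.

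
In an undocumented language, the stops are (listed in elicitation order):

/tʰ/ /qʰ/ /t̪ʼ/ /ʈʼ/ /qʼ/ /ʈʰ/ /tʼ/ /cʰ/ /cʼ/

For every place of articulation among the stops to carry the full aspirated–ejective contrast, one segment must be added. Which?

place of articulation  aspirated  ejective
dental            —         t̪ʼ     
alveolar          tʰ        tʼ      
retroflex         ʈʰ        ʈʼ      
palatal           cʰ        cʼ      
uvular            qʰ        qʼ      
The dental row has no aspirated member, so the gap is the aspirated dental stop /t̪ʰ/.

/t̪ʰ/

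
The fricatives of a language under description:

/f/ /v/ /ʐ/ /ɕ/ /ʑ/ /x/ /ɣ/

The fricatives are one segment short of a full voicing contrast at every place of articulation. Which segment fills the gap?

place of articulation  voiceless  voiced  
labiodental       f         v       
retroflex         —         ʐ       
alveolo-palatal   ɕ         ʑ       
velar             x         ɣ       
The retroflex row has no voiceless member, so the gap is the voiceless retroflex fricative /ʂ/.

/ʂ/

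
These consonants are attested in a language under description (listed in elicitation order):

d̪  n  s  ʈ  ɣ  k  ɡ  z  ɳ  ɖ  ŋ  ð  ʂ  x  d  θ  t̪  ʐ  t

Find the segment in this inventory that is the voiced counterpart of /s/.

/s/ is a voiceless alveolar fricative.
The voiced counterpart is a voiced alveolar fricative — in this inventory, /z/.

/z/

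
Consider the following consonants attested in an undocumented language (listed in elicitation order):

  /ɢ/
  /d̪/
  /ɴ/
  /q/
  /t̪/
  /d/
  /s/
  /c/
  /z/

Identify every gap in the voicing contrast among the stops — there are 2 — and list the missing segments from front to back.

dental: voiceless /t̪/, voiced /d̪/.
alveolar: voiceless —, voiced /d/.
palatal: voiceless /c/, voiced —.
uvular: voiceless /q/, voiced /ɢ/.
Gaps, from front to back: alveolar lacks voiceless (/t/); palatal lacks voiced (/ɟ/).

/t/, /ɟ/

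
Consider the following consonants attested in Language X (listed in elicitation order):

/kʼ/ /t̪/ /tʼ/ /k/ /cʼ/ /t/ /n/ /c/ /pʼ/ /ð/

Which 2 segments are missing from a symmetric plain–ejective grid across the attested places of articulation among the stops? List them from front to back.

/p/, /t̪ʼ/

Plain: /t̪/ (dental), /t/ (alveolar), /c/ (palatal), /k/ (velar).
Ejective: /pʼ/ (bilabial), /tʼ/ (alveolar), /cʼ/ (palatal), /kʼ/ (velar).
Gaps, from front to back: bilabial lacks plain (/p/); dental lacks ejective (/t̪ʼ/).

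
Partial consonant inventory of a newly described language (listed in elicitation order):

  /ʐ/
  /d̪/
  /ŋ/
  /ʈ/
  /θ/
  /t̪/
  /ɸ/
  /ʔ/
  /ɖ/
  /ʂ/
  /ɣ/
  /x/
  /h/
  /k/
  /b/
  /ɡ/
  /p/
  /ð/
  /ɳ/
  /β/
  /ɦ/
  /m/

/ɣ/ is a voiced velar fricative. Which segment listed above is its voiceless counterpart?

/x/

The voiceless counterpart is a voiceless velar fricative — in this inventory, /x/.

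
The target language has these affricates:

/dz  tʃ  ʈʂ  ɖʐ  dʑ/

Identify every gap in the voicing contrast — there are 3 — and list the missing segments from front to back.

/ts/, /dʒ/, /tɕ/

Voiceless: /tʃ/ (postalveolar), /ʈʂ/ (retroflex).
Voiced: /dz/ (alveolar), /ɖʐ/ (retroflex), /dʑ/ (alveolo-palatal).
Gaps, from front to back: alveolar lacks voiceless (/ts/); postalveolar lacks voiced (/dʒ/); alveolo-palatal lacks voiceless (/tɕ/).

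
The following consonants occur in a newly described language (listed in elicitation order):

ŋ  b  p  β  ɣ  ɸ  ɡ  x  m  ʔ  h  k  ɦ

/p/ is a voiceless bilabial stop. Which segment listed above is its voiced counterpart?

The voiced counterpart is a voiced bilabial stop — in this inventory, /b/.

/b/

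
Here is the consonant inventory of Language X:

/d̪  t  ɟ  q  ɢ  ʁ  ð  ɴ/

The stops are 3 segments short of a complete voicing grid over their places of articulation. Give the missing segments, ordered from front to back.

/t̪/, /d/, /c/

place of articulation  voiceless  voiced  
dental            —         d̪      
alveolar          t         —       
palatal           —         ɟ       
uvular            q         ɢ       
Gaps, from front to back: dental lacks voiceless (/t̪/); alveolar lacks voiced (/d/); palatal lacks voiceless (/c/).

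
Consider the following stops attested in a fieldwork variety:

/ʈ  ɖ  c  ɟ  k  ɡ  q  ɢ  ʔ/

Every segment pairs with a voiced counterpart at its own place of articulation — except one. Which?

Retroflex: /ʈ/ ~ /ɖ/
Palatal: /c/ ~ /ɟ/
Velar: /k/ ~ /ɡ/
Uvular: /q/ ~ /ɢ/
Glottal: only /ʔ/ (voiceless); no voiced partner.
So /ʔ/ is the unpaired segment.

/ʔ/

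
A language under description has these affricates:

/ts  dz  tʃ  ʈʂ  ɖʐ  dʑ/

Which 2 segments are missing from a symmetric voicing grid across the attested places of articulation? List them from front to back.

Voiceless: /ts/ (alveolar), /tʃ/ (postalveolar), /ʈʂ/ (retroflex).
Voiced: /dz/ (alveolar), /ɖʐ/ (retroflex), /dʑ/ (alveolo-palatal).
Gaps, from front to back: postalveolar lacks voiced (/dʒ/); alveolo-palatal lacks voiceless (/tɕ/).

/dʒ/, /tɕ/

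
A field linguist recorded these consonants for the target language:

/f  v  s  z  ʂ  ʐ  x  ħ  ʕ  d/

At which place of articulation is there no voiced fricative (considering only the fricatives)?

velar

labiodental: voiceless /f/, voiced /v/.
alveolar: voiceless /s/, voiced /z/.
retroflex: voiceless /ʂ/, voiced /ʐ/.
velar: voiceless /x/, voiced —.
pharyngeal: voiceless /ħ/, voiced /ʕ/.
Every place of articulation has a voiced member except velar, where /ɣ/ would be expected.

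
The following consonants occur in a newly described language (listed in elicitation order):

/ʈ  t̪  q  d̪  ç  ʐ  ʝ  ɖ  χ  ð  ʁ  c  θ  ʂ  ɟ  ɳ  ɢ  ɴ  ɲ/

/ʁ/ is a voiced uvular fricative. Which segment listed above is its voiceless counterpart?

/χ/

The voiceless counterpart is a voiceless uvular fricative — in this inventory, /χ/.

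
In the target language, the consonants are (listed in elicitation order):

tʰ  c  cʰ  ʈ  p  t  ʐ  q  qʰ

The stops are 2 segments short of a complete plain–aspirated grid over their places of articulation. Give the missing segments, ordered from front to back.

/pʰ/, /ʈʰ/

place of articulation  plain     aspirated
bilabial          p         —       
alveolar          t         tʰ      
retroflex         ʈ         —       
palatal           c         cʰ      
uvular            q         qʰ      
Gaps, from front to back: bilabial lacks aspirated (/pʰ/); retroflex lacks aspirated (/ʈʰ/).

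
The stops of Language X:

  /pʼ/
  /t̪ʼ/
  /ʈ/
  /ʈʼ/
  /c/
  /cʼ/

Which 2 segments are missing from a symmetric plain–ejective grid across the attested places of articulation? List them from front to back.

/p/, /t̪/

Plain: /ʈ/ (retroflex), /c/ (palatal).
Ejective: /pʼ/ (bilabial), /t̪ʼ/ (dental), /ʈʼ/ (retroflex), /cʼ/ (palatal).
Gaps, from front to back: bilabial lacks plain (/p/); dental lacks plain (/t̪/).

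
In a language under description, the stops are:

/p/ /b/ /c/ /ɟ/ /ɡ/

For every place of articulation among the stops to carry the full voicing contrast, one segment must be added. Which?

bilabial: voiceless /p/, voiced /b/.
palatal: voiceless /c/, voiced /ɟ/.
velar: voiceless —, voiced /ɡ/.
The velar row has no voiceless member, so the gap is the voiceless velar stop /k/.

/k/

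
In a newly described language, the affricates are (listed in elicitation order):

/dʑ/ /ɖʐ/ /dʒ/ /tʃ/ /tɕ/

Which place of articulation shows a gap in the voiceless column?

Voiceless: /tʃ/ (postalveolar), /tɕ/ (alveolo-palatal).
Voiced: /dʒ/ (postalveolar), /ɖʐ/ (retroflex), /dʑ/ (alveolo-palatal).
Every place of articulation has a voiceless member except retroflex, where /ʈʂ/ would be expected.

retroflex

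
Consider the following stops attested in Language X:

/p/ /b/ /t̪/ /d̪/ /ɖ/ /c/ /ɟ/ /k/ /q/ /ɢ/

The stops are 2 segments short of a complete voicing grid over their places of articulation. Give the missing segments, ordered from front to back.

place of articulation  voiceless  voiced  
bilabial          p         b       
dental            t̪        d̪      
retroflex         —         ɖ       
palatal           c         ɟ       
velar             k         —       
uvular            q         ɢ       
Gaps, from front to back: retroflex lacks voiceless (/ʈ/); velar lacks voiced (/ɡ/).

/ʈ/, /ɡ/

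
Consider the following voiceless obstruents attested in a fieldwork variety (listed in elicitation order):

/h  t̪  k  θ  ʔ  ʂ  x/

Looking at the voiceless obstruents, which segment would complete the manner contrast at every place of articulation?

Stop: /t̪/ (dental), /k/ (velar), /ʔ/ (glottal).
Fricative: /θ/ (dental), /ʂ/ (retroflex), /x/ (velar), /h/ (glottal).
The retroflex row has no stop member, so the gap is the retroflex stop /ʈ/.

/ʈ/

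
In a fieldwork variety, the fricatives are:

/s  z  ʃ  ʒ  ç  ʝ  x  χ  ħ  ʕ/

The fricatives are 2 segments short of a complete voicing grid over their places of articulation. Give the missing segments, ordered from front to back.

/ɣ/, /ʁ/

Voiceless: /s/ (alveolar), /ʃ/ (postalveolar), /ç/ (palatal), /x/ (velar), /χ/ (uvular), /ħ/ (pharyngeal).
Voiced: /z/ (alveolar), /ʒ/ (postalveolar), /ʝ/ (palatal), /ʕ/ (pharyngeal).
Gaps, from front to back: velar lacks voiced (/ɣ/); uvular lacks voiced (/ʁ/).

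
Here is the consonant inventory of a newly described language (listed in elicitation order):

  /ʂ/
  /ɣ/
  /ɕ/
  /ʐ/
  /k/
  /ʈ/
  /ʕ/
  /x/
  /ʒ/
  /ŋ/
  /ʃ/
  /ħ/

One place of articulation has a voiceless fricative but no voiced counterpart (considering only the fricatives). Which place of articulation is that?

alveolo-palatal

postalveolar: voiceless /ʃ/, voiced /ʒ/.
retroflex: voiceless /ʂ/, voiced /ʐ/.
alveolo-palatal: voiceless /ɕ/, voiced —.
velar: voiceless /x/, voiced /ɣ/.
pharyngeal: voiceless /ħ/, voiced /ʕ/.
Every place of articulation has a voiced member except alveolo-palatal, where /ʑ/ would be expected.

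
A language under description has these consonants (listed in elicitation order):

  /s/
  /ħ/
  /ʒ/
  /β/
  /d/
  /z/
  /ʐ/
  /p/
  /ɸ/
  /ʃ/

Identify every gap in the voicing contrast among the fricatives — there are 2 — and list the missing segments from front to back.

bilabial: voiceless /ɸ/, voiced /β/.
alveolar: voiceless /s/, voiced /z/.
postalveolar: voiceless /ʃ/, voiced /ʒ/.
retroflex: voiceless —, voiced /ʐ/.
pharyngeal: voiceless /ħ/, voiced —.
Gaps, from front to back: retroflex lacks voiceless (/ʂ/); pharyngeal lacks voiced (/ʕ/).

/ʂ/, /ʕ/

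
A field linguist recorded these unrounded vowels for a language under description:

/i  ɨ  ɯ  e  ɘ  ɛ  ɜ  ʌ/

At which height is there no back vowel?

high-mid

high: front /i/, central /ɨ/, back /ɯ/.
high-mid: front /e/, central /ɘ/, back —.
low-mid: front /ɛ/, central /ɜ/, back /ʌ/.
Every height has a back member except high-mid, where /ɤ/ would be expected.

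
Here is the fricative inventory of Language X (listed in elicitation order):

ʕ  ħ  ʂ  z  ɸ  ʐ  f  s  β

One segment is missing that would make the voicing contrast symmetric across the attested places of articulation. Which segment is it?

Voiceless: /ɸ/ (bilabial), /f/ (labiodental), /s/ (alveolar), /ʂ/ (retroflex), /ħ/ (pharyngeal).
Voiced: /β/ (bilabial), /z/ (alveolar), /ʐ/ (retroflex), /ʕ/ (pharyngeal).
The labiodental row has no voiced member, so the gap is the voiced labiodental fricative /v/.

/v/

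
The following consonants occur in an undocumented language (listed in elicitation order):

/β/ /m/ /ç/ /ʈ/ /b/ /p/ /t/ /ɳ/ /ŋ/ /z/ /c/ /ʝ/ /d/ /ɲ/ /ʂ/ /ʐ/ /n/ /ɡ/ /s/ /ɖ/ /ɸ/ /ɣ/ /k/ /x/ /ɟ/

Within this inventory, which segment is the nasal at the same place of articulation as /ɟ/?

/ɟ/ is a voiced palatal stop.
The nasal at the same place is a palatal nasal — in this inventory, /ɲ/.

/ɲ/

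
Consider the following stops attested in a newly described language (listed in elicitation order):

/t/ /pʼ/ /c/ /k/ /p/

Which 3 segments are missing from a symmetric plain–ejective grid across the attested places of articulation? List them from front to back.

place of articulation  plain     ejective
bilabial          p         pʼ      
alveolar          t         —       
palatal           c         —       
velar             k         —       
Gaps, from front to back: alveolar lacks ejective (/tʼ/); palatal lacks ejective (/cʼ/); velar lacks ejective (/kʼ/).

/tʼ/, /cʼ/, /kʼ/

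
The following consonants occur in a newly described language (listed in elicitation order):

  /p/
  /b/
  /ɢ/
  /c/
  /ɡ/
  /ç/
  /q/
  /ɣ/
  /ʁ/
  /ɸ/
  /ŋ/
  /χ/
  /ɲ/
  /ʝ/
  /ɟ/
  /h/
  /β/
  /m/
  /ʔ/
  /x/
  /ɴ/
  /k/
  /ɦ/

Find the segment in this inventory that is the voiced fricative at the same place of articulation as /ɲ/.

/ʝ/

/ɲ/ is a palatal nasal.
The voiced fricative at the same place is a voiced palatal fricative — in this inventory, /ʝ/.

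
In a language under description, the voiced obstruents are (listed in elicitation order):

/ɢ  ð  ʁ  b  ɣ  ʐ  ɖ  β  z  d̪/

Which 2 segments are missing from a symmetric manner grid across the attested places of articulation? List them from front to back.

bilabial: stop /b/, fricative /β/.
dental: stop /d̪/, fricative /ð/.
alveolar: stop —, fricative /z/.
retroflex: stop /ɖ/, fricative /ʐ/.
velar: stop —, fricative /ɣ/.
uvular: stop /ɢ/, fricative /ʁ/.
Gaps, from front to back: alveolar lacks stop (/d/); velar lacks stop (/ɡ/).

/d/, /ɡ/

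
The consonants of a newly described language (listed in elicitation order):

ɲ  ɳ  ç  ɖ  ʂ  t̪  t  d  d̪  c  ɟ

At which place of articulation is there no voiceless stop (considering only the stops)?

retroflex

place of articulation  voiceless  voiced  
dental            t̪        d̪      
alveolar          t         d       
retroflex         —         ɖ       
palatal           c         ɟ       
Every place of articulation has a voiceless member except retroflex, where /ʈ/ would be expected.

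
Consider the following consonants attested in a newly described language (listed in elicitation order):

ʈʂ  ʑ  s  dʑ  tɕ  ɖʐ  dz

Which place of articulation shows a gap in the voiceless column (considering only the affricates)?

alveolar

place of articulation  voiceless  voiced  
alveolar          —         dz      
retroflex         ʈʂ        ɖʐ      
alveolo-palatal   tɕ        dʑ      
Every place of articulation has a voiceless member except alveolar, where /ts/ would be expected.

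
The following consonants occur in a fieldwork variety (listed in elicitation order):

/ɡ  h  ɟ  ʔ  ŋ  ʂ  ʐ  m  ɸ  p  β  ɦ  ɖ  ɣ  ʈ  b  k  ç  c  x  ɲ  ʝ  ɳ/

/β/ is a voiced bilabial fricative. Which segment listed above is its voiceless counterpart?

/ɸ/

The voiceless counterpart is a voiceless bilabial fricative — in this inventory, /ɸ/.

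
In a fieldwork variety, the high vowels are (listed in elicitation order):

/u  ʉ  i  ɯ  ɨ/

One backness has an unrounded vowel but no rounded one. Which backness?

front: unrounded /i/, rounded —.
central: unrounded /ɨ/, rounded /ʉ/.
back: unrounded /ɯ/, rounded /u/.
Every backness has a rounded member except front, where /y/ would be expected.

front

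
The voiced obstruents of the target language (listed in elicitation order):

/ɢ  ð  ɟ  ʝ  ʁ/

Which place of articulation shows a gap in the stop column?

dental: stop —, fricative /ð/.
palatal: stop /ɟ/, fricative /ʝ/.
uvular: stop /ɢ/, fricative /ʁ/.
Every place of articulation has a stop member except dental, where /d̪/ would be expected.

dental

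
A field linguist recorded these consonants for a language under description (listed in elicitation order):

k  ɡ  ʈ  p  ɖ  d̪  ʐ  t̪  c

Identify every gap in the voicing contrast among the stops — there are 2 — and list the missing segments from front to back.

bilabial: voiceless /p/, voiced —.
dental: voiceless /t̪/, voiced /d̪/.
retroflex: voiceless /ʈ/, voiced /ɖ/.
palatal: voiceless /c/, voiced —.
velar: voiceless /k/, voiced /ɡ/.
Gaps, from front to back: bilabial lacks voiced (/b/); palatal lacks voiced (/ɟ/).

/b/, /ɟ/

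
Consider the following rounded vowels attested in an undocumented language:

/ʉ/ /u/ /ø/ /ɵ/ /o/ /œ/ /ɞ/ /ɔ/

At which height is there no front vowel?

high

high: front —, central /ʉ/, back /u/.
high-mid: front /ø/, central /ɵ/, back /o/.
low-mid: front /œ/, central /ɞ/, back /ɔ/.
Every height has a front member except high, where /y/ would be expected.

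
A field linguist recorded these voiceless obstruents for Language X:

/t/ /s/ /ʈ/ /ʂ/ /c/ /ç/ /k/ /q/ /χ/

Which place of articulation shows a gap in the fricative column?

Stop: /t/ (alveolar), /ʈ/ (retroflex), /c/ (palatal), /k/ (velar), /q/ (uvular).
Fricative: /s/ (alveolar), /ʂ/ (retroflex), /ç/ (palatal), /χ/ (uvular).
Every place of articulation has a fricative member except velar, where /x/ would be expected.

velar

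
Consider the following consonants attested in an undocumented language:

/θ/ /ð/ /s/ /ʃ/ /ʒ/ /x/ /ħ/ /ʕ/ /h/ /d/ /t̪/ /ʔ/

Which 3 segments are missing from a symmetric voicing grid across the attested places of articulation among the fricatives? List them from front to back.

/z/, /ɣ/, /ɦ/

place of articulation  voiceless  voiced  
dental            θ         ð       
alveolar          s         —       
postalveolar      ʃ         ʒ       
velar             x         —       
pharyngeal        ħ         ʕ       
glottal           h         —       
Gaps, from front to back: alveolar lacks voiced (/z/); velar lacks voiced (/ɣ/); glottal lacks voiced (/ɦ/).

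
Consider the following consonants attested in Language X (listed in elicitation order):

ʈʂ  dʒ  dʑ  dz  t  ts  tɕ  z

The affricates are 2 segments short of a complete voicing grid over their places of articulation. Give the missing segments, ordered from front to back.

/tʃ/, /ɖʐ/

Voiceless: /ts/ (alveolar), /ʈʂ/ (retroflex), /tɕ/ (alveolo-palatal).
Voiced: /dz/ (alveolar), /dʒ/ (postalveolar), /dʑ/ (alveolo-palatal).
Gaps, from front to back: postalveolar lacks voiceless (/tʃ/); retroflex lacks voiced (/ɖʐ/).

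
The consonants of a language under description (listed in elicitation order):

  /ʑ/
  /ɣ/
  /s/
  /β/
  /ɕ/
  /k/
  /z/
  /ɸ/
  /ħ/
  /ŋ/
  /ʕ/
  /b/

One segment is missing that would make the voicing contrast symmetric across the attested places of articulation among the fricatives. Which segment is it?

place of articulation  voiceless  voiced  
bilabial          ɸ         β       
alveolar          s         z       
alveolo-palatal   ɕ         ʑ       
velar             —         ɣ       
pharyngeal        ħ         ʕ       
The velar row has no voiceless member, so the gap is the voiceless velar fricative /x/.

/x/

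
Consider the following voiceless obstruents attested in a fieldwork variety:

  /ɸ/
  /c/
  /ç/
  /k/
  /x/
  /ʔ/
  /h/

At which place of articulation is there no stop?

bilabial

place of articulation  stop      fricative
bilabial          —         ɸ       
palatal           c         ç       
velar             k         x       
glottal           ʔ         h       
Every place of articulation has a stop member except bilabial, where /p/ would be expected.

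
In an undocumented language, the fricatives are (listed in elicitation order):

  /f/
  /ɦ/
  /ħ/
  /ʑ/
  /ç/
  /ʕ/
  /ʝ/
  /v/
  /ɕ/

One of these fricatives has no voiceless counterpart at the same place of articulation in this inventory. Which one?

Labiodental: /f/ ~ /v/
Alveolo-palatal: /ɕ/ ~ /ʑ/
Palatal: /ç/ ~ /ʝ/
Pharyngeal: /ħ/ ~ /ʕ/
Glottal: only /ɦ/ (voiced); no voiceless partner.
So /ɦ/ is the unpaired segment.

/ɦ/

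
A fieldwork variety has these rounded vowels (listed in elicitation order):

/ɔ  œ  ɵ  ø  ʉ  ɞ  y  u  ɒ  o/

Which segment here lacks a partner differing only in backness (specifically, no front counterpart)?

/ɒ/

High: /y/ ~ /ʉ/ ~ /u/
High-mid: /ø/ ~ /ɵ/ ~ /o/
Low-mid: /œ/ ~ /ɞ/ ~ /ɔ/
Low: only /ɒ/ (back); no front partner.
So /ɒ/ is the unpaired segment.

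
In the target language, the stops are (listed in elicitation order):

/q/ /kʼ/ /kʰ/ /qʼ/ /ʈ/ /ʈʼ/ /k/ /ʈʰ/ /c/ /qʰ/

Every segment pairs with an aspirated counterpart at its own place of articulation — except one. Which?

Retroflex: /ʈ/ ~ /ʈʰ/ ~ /ʈʼ/
Velar: /k/ ~ /kʰ/ ~ /kʼ/
Uvular: /q/ ~ /qʰ/ ~ /qʼ/
Palatal: only /c/ (plain); no aspirated partner.
So /c/ is the unpaired segment.

/c/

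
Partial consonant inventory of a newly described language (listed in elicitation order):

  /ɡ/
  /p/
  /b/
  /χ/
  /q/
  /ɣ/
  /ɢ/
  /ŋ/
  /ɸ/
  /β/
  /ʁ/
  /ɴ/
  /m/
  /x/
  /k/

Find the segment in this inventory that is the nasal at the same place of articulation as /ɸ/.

/m/

/ɸ/ is a voiceless bilabial fricative.
The nasal at the same place is a bilabial nasal — in this inventory, /m/.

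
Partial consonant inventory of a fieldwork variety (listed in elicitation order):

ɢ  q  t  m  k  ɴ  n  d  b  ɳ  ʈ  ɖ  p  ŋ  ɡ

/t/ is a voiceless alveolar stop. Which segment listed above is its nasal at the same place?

The nasal at the same place is an alveolar nasal — in this inventory, /n/.

/n/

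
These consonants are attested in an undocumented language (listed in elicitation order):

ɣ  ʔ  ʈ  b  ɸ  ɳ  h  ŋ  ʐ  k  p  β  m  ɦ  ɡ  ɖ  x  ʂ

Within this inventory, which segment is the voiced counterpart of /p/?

/b/

/p/ is a voiceless bilabial stop.
The voiced counterpart is a voiced bilabial stop — in this inventory, /b/.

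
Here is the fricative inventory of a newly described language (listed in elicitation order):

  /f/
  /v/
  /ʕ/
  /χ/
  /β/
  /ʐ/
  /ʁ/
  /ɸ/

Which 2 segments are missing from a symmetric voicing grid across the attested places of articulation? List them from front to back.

Voiceless: /ɸ/ (bilabial), /f/ (labiodental), /χ/ (uvular).
Voiced: /β/ (bilabial), /v/ (labiodental), /ʐ/ (retroflex), /ʁ/ (uvular), /ʕ/ (pharyngeal).
Gaps, from front to back: retroflex lacks voiceless (/ʂ/); pharyngeal lacks voiceless (/ħ/).

/ʂ/, /ħ/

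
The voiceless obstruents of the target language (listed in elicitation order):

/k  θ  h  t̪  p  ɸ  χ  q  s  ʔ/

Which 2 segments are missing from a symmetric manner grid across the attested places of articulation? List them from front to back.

bilabial: stop /p/, fricative /ɸ/.
dental: stop /t̪/, fricative /θ/.
alveolar: stop —, fricative /s/.
velar: stop /k/, fricative —.
uvular: stop /q/, fricative /χ/.
glottal: stop /ʔ/, fricative /h/.
Gaps, from front to back: alveolar lacks stop (/t/); velar lacks fricative (/x/).

/t/, /x/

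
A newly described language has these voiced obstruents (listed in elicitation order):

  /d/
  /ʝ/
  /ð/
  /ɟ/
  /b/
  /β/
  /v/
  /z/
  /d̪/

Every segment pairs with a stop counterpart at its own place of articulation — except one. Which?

Bilabial: /b/ ~ /β/
Dental: /d̪/ ~ /ð/
Alveolar: /d/ ~ /z/
Palatal: /ɟ/ ~ /ʝ/
Labiodental: only /v/ (fricative); no stop partner.
So /v/ is the unpaired segment.

/v/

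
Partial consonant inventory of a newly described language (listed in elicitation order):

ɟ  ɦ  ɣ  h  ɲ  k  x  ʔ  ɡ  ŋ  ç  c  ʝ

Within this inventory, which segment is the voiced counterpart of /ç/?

/ʝ/

/ç/ is a voiceless palatal fricative.
The voiced counterpart is a voiced palatal fricative — in this inventory, /ʝ/.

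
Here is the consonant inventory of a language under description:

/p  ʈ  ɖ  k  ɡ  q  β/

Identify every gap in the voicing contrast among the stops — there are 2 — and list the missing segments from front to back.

place of articulation  voiceless  voiced  
bilabial          p         —       
retroflex         ʈ         ɖ       
velar             k         ɡ       
uvular            q         —       
Gaps, from front to back: bilabial lacks voiced (/b/); uvular lacks voiced (/ɢ/).

/b/, /ɢ/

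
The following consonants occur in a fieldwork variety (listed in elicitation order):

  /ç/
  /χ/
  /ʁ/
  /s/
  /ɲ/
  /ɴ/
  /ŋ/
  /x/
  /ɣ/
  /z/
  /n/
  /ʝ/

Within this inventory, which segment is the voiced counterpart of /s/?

/z/

/s/ is a voiceless alveolar fricative.
The voiced counterpart is a voiced alveolar fricative — in this inventory, /z/.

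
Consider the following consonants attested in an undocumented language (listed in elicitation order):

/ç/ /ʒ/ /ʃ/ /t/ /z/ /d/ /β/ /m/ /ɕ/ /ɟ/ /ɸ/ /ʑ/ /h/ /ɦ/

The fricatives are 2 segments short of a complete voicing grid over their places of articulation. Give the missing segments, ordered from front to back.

/s/, /ʝ/

Voiceless: /ɸ/ (bilabial), /ʃ/ (postalveolar), /ɕ/ (alveolo-palatal), /ç/ (palatal), /h/ (glottal).
Voiced: /β/ (bilabial), /z/ (alveolar), /ʒ/ (postalveolar), /ʑ/ (alveolo-palatal), /ɦ/ (glottal).
Gaps, from front to back: alveolar lacks voiceless (/s/); palatal lacks voiced (/ʝ/).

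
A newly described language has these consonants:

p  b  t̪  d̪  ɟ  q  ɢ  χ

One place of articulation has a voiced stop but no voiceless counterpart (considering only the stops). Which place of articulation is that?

palatal

Voiceless: /p/ (bilabial), /t̪/ (dental), /q/ (uvular).
Voiced: /b/ (bilabial), /d̪/ (dental), /ɟ/ (palatal), /ɢ/ (uvular).
Every place of articulation has a voiceless member except palatal, where /c/ would be expected.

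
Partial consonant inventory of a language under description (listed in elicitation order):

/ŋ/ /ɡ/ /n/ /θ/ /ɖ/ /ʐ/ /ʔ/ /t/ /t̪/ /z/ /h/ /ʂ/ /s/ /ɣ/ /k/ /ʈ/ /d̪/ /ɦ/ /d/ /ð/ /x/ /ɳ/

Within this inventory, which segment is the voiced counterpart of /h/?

/ɦ/

/h/ is a voiceless glottal fricative.
The voiced counterpart is a voiced glottal fricative — in this inventory, /ɦ/.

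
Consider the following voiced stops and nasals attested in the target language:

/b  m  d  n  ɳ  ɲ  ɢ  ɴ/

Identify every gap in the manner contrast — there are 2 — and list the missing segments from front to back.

/ɖ/, /ɟ/

Oral stop: /b/ (bilabial), /d/ (alveolar), /ɢ/ (uvular).
Nasal: /m/ (bilabial), /n/ (alveolar), /ɳ/ (retroflex), /ɲ/ (palatal), /ɴ/ (uvular).
Gaps, from front to back: retroflex lacks oral stop (/ɖ/); palatal lacks oral stop (/ɟ/).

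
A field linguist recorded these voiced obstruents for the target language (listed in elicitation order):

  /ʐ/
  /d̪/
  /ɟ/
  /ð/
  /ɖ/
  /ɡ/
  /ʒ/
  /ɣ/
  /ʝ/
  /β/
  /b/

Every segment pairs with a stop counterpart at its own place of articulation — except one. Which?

/ʒ/

Bilabial: /b/ ~ /β/
Dental: /d̪/ ~ /ð/
Retroflex: /ɖ/ ~ /ʐ/
Palatal: /ɟ/ ~ /ʝ/
Velar: /ɡ/ ~ /ɣ/
Postalveolar: only /ʒ/ (fricative); no stop partner.
So /ʒ/ is the unpaired segment.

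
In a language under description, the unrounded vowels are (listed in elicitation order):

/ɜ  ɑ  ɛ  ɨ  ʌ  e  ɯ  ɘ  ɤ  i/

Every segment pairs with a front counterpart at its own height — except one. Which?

High: /i/ ~ /ɨ/ ~ /ɯ/
High-mid: /e/ ~ /ɘ/ ~ /ɤ/
Low-mid: /ɛ/ ~ /ɜ/ ~ /ʌ/
Low: only /ɑ/ (back); no front partner.
So /ɑ/ is the unpaired segment.

/ɑ/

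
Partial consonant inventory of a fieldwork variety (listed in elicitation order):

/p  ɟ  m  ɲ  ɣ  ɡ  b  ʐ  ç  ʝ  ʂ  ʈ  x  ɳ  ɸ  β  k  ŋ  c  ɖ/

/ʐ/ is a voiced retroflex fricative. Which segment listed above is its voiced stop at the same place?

The voiced stop at the same place is a voiced retroflex stop — in this inventory, /ɖ/.

/ɖ/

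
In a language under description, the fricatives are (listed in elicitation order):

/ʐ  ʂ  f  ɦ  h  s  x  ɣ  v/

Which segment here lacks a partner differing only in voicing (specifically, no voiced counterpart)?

/s/

Labiodental: /f/ ~ /v/
Retroflex: /ʂ/ ~ /ʐ/
Velar: /x/ ~ /ɣ/
Glottal: /h/ ~ /ɦ/
Alveolar: only /s/ (voiceless); no voiced partner.
So /s/ is the unpaired segment.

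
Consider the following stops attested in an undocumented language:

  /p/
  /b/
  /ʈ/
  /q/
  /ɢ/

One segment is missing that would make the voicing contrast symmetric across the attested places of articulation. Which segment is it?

Voiceless: /p/ (bilabial), /ʈ/ (retroflex), /q/ (uvular).
Voiced: /b/ (bilabial), /ɢ/ (uvular).
The retroflex row has no voiced member, so the gap is the voiced retroflex stop /ɖ/.

/ɖ/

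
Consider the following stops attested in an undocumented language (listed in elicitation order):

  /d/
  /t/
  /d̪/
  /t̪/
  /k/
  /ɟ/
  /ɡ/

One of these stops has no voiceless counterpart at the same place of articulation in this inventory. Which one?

/ɟ/

Dental: /t̪/ ~ /d̪/
Alveolar: /t/ ~ /d/
Velar: /k/ ~ /ɡ/
Palatal: only /ɟ/ (voiced); no voiceless partner.
So /ɟ/ is the unpaired segment.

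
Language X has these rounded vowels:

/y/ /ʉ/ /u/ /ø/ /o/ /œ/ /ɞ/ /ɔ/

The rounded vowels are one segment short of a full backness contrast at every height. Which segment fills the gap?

/ɵ/

height            front     central   back    
high              y         ʉ         u       
high-mid          ø         —         o       
low-mid           œ         ɞ         ɔ       
The high-mid row has no central member, so the gap is the high-mid central rounded vowel /ɵ/.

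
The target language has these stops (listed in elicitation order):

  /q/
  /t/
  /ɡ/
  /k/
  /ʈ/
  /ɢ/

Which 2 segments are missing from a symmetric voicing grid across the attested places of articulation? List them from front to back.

Voiceless: /t/ (alveolar), /ʈ/ (retroflex), /k/ (velar), /q/ (uvular).
Voiced: /ɡ/ (velar), /ɢ/ (uvular).
Gaps, from front to back: alveolar lacks voiced (/d/); retroflex lacks voiced (/ɖ/).

/d/, /ɖ/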